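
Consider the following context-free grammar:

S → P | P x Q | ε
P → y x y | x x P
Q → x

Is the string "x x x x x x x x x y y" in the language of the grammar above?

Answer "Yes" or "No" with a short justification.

No - no valid derivation exists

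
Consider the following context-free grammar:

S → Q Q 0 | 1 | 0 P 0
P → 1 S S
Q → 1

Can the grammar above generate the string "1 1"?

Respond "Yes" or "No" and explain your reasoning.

No - no valid derivation exists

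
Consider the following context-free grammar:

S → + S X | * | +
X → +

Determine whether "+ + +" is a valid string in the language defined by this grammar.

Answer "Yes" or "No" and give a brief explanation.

Yes - a valid derivation exists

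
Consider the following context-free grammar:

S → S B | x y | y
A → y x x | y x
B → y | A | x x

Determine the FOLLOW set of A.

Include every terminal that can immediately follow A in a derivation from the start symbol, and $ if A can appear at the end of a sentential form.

We compute FOLLOW(A) using the standard algorithm.
FOLLOW(S) starts with {$}.
FIRST(A) = {y}
FIRST(B) = {x, y}
FIRST(S) = {x, y}
FOLLOW(A) = {$, x, y}
FOLLOW(B) = {$, x, y}
FOLLOW(S) = {$, x, y}
Therefore, FOLLOW(A) = {$, x, y}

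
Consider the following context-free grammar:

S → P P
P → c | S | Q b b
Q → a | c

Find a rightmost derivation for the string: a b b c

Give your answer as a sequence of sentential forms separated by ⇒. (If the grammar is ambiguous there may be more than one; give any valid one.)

S ⇒ P P ⇒ P c ⇒ Q b b c ⇒ a b b c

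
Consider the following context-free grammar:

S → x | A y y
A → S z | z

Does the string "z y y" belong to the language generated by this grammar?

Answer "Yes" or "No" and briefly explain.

Yes - a valid derivation exists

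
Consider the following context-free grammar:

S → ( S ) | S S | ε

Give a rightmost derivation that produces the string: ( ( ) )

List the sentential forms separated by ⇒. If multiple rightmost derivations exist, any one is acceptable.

S ⇒ ( S ) ⇒ ( ( S ) ) ⇒ ( ( ) )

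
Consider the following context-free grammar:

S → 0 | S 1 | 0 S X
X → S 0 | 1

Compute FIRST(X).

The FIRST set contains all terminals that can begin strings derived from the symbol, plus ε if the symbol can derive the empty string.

We compute FIRST(X) using the standard algorithm.
FIRST(S) = {0}
FIRST(X) = {0, 1}
Therefore, FIRST(X) = {0, 1}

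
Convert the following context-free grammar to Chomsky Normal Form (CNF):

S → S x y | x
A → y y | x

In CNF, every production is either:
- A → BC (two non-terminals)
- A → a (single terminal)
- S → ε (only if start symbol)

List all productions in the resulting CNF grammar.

TX → x; TY → y; S → x; A → x; S → S X0; X0 → TX TY; A → TY TY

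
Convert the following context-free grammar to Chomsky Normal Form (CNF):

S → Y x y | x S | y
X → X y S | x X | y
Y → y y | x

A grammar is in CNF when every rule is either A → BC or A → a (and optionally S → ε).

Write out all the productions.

TX → x; TY → y; S → y; X → y; Y → x; S → Y X0; X0 → TX TY; S → TX S; X → X X1; X1 → TY S; X → TX X; Y → TY TY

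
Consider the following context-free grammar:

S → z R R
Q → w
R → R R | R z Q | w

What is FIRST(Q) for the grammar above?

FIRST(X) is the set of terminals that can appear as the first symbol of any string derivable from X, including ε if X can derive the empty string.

We compute FIRST(Q) using the standard algorithm.
FIRST(Q) = {w}
FIRST(R) = {w}
FIRST(S) = {z}
Therefore, FIRST(Q) = {w}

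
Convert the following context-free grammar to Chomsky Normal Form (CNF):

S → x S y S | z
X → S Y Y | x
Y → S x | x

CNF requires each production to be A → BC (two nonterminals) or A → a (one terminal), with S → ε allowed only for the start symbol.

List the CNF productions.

TX → x; TY → y; S → z; X → x; Y → x; S → TX X0; X0 → S X1; X1 → TY S; X → S X2; X2 → Y Y; Y → S TX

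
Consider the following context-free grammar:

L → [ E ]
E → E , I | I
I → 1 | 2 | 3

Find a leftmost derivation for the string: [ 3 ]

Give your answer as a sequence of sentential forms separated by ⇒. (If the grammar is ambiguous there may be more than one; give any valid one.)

L ⇒ [ E ] ⇒ [ I ] ⇒ [ 3 ]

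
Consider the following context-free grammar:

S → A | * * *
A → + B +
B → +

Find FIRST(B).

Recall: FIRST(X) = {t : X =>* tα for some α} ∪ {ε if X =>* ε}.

We compute FIRST(B) using the standard algorithm.
FIRST(A) = {+}
FIRST(B) = {+}
FIRST(S) = {*, +}
Therefore, FIRST(B) = {+}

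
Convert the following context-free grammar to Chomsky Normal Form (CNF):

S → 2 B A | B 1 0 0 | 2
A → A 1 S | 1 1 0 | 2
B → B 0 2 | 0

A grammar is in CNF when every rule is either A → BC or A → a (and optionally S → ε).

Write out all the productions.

T2 → 2; T1 → 1; T0 → 0; S → 2; A → 2; B → 0; S → T2 X0; X0 → B A; S → B X1; X1 → T1 X2; X2 → T0 T0; A → A X3; X3 → T1 S; A → T1 X4; X4 → T1 T0; B → B X5; X5 → T0 T2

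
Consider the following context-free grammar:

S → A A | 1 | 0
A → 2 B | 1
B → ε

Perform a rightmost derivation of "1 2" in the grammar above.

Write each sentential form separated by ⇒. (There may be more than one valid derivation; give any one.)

S ⇒ A A ⇒ A 2 B ⇒ A 2 ⇒ 1 2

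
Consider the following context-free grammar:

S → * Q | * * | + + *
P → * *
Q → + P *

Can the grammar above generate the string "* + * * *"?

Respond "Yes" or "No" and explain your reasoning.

Yes - a valid derivation exists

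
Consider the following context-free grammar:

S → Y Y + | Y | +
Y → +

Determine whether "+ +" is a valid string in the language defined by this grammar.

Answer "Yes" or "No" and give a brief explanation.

No - no valid derivation exists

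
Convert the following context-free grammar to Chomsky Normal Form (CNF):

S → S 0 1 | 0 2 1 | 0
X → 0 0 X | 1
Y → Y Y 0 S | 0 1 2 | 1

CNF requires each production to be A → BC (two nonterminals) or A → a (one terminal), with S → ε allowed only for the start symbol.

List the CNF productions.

T0 → 0; T1 → 1; T2 → 2; S → 0; X → 1; Y → 1; S → S X0; X0 → T0 T1; S → T0 X1; X1 → T2 T1; X → T0 X2; X2 → T0 X; Y → Y X3; X3 → Y X4; X4 → T0 S; Y → T0 X5; X5 → T1 T2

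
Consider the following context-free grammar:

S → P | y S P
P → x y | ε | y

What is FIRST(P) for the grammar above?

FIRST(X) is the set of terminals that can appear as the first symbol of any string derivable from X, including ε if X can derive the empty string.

We compute FIRST(P) using the standard algorithm.
FIRST(P) = {x, y, ε}
FIRST(S) = {x, y, ε}
Therefore, FIRST(P) = {x, y, ε}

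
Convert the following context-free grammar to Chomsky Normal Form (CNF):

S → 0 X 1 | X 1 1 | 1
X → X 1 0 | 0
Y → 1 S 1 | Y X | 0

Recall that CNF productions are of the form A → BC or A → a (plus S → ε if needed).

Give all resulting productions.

T0 → 0; T1 → 1; S → 1; X → 0; Y → 0; S → T0 X0; X0 → X T1; S → X X1; X1 → T1 T1; X → X X2; X2 → T1 T0; Y → T1 X3; X3 → S T1; Y → Y X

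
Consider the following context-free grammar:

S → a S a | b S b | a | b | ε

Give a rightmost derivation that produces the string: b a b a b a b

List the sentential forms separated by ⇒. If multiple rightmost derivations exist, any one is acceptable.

S ⇒ b S b ⇒ b a S a b ⇒ b a b S b a b ⇒ b a b a b a b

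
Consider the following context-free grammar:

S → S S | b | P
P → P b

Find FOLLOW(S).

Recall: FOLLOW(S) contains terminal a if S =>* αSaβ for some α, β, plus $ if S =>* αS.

We compute FOLLOW(S) using the standard algorithm.
FOLLOW(S) starts with {$}.
FIRST(P) = {}
FIRST(S) = {b}
FOLLOW(P) = {$, b}
FOLLOW(S) = {$, b}
Therefore, FOLLOW(S) = {$, b}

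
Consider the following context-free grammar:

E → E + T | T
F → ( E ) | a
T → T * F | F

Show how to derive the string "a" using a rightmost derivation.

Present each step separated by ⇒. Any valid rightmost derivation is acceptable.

E ⇒ T ⇒ F ⇒ a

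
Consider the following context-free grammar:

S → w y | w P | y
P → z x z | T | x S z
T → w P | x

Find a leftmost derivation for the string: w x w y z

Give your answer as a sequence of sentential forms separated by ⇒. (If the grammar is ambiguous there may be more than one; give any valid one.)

S ⇒ w P ⇒ w x S z ⇒ w x w y z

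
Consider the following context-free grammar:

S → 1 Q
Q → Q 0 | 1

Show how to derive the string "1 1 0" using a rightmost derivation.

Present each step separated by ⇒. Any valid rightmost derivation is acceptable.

S ⇒ 1 Q ⇒ 1 Q 0 ⇒ 1 1 0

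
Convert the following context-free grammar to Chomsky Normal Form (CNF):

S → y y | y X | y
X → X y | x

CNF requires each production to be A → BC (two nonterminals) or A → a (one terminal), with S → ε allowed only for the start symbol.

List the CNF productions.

TY → y; S → y; X → x; S → TY TY; S → TY X; X → X TY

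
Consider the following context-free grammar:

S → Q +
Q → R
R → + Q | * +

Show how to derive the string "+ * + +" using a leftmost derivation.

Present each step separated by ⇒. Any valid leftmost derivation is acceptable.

S ⇒ Q + ⇒ R + ⇒ + Q + ⇒ + R + ⇒ + * + +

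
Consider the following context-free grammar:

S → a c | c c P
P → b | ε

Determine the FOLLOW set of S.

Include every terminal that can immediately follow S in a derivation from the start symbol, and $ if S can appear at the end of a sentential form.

We compute FOLLOW(S) using the standard algorithm.
FOLLOW(S) starts with {$}.
FIRST(P) = {b, ε}
FIRST(S) = {a, c}
FOLLOW(P) = {$}
FOLLOW(S) = {$}
Therefore, FOLLOW(S) = {$}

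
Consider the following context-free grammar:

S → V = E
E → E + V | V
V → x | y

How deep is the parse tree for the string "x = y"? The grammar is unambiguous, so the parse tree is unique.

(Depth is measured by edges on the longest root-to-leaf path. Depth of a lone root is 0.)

3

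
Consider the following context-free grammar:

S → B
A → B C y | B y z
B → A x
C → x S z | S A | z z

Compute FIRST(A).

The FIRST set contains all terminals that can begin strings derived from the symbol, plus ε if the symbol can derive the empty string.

We compute FIRST(A) using the standard algorithm.
FIRST(A) = {}
FIRST(B) = {}
FIRST(C) = {x, z}
FIRST(S) = {}
Therefore, FIRST(A) = {}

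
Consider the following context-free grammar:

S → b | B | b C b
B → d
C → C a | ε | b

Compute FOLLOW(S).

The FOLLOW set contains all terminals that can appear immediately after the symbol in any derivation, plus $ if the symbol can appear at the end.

We compute FOLLOW(S) using the standard algorithm.
FOLLOW(S) starts with {$}.
FIRST(B) = {d}
FIRST(C) = {a, b, ε}
FIRST(S) = {b, d}
FOLLOW(B) = {$}
FOLLOW(C) = {a, b}
FOLLOW(S) = {$}
Therefore, FOLLOW(S) = {$}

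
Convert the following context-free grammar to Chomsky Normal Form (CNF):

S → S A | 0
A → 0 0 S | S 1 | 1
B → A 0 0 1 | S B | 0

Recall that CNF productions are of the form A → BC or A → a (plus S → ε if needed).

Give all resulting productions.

S → 0; T0 → 0; T1 → 1; A → 1; B → 0; S → S A; A → T0 X0; X0 → T0 S; A → S T1; B → A X1; X1 → T0 X2; X2 → T0 T1; B → S B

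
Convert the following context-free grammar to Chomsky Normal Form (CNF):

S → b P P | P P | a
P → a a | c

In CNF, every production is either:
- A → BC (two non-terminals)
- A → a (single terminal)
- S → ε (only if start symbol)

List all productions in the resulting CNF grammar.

TB → b; S → a; TA → a; P → c; S → TB X0; X0 → P P; S → P P; P → TA TA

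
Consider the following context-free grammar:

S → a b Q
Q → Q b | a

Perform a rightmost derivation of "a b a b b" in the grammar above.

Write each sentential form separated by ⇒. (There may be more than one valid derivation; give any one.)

S ⇒ a b Q ⇒ a b Q b ⇒ a b Q b b ⇒ a b a b b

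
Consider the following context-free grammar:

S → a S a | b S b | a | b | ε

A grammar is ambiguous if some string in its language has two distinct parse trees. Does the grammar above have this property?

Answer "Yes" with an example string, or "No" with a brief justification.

No - the grammar is unambiguous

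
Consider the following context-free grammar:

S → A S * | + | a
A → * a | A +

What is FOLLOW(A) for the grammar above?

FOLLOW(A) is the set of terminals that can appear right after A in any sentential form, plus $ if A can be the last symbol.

We compute FOLLOW(A) using the standard algorithm.
FOLLOW(S) starts with {$}.
FIRST(A) = {*}
FIRST(S) = {*, +, a}
FOLLOW(A) = {*, +, a}
FOLLOW(S) = {$, *}
Therefore, FOLLOW(A) = {*, +, a}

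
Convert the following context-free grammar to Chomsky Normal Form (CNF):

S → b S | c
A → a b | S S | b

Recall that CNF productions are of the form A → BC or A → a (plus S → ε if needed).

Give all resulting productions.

TB → b; S → c; TA → a; A → b; S → TB S; A → TA TB; A → S S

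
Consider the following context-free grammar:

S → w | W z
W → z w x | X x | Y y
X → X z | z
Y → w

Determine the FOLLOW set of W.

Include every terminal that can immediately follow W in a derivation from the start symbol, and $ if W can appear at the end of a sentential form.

We compute FOLLOW(W) using the standard algorithm.
FOLLOW(S) starts with {$}.
FIRST(S) = {w, z}
FIRST(W) = {w, z}
FIRST(X) = {z}
FIRST(Y) = {w}
FOLLOW(S) = {$}
FOLLOW(W) = {z}
FOLLOW(X) = {x, z}
FOLLOW(Y) = {y}
Therefore, FOLLOW(W) = {z}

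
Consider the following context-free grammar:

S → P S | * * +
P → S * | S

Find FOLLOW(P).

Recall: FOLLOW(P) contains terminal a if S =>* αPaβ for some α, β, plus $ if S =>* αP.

We compute FOLLOW(P) using the standard algorithm.
FOLLOW(S) starts with {$}.
FIRST(P) = {*}
FIRST(S) = {*}
FOLLOW(P) = {*}
FOLLOW(S) = {$, *}
Therefore, FOLLOW(P) = {*}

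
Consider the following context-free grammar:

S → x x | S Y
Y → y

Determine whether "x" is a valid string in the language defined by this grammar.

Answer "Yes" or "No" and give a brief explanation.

No - no valid derivation exists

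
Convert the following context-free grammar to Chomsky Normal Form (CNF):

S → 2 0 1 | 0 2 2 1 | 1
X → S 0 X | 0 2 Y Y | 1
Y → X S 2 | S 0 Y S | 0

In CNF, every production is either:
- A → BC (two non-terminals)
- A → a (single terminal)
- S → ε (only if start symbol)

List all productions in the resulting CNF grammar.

T2 → 2; T0 → 0; T1 → 1; S → 1; X → 1; Y → 0; S → T2 X0; X0 → T0 T1; S → T0 X1; X1 → T2 X2; X2 → T2 T1; X → S X3; X3 → T0 X; X → T0 X4; X4 → T2 X5; X5 → Y Y; Y → X X6; X6 → S T2; Y → S X7; X7 → T0 X8; X8 → Y S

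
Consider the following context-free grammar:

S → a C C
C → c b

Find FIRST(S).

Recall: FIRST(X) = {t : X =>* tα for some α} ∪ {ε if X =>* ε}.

We compute FIRST(S) using the standard algorithm.
FIRST(C) = {c}
FIRST(S) = {a}
Therefore, FIRST(S) = {a}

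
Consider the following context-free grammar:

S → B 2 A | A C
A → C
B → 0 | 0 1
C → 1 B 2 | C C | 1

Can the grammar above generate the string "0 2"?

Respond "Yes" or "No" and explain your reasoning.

No - no valid derivation exists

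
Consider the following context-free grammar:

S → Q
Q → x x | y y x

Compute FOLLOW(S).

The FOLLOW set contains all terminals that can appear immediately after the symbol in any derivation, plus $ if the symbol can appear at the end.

We compute FOLLOW(S) using the standard algorithm.
FOLLOW(S) starts with {$}.
FIRST(Q) = {x, y}
FIRST(S) = {x, y}
FOLLOW(Q) = {$}
FOLLOW(S) = {$}
Therefore, FOLLOW(S) = {$}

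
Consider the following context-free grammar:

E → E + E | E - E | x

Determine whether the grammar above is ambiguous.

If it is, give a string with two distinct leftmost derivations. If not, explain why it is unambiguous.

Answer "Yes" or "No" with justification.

Yes - the string 'x - x - x - x + x' has two distinct leftmost derivations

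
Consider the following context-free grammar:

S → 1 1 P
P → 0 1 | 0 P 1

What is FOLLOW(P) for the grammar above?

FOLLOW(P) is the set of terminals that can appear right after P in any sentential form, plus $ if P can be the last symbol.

We compute FOLLOW(P) using the standard algorithm.
FOLLOW(S) starts with {$}.
FIRST(P) = {0}
FIRST(S) = {1}
FOLLOW(P) = {$, 1}
FOLLOW(S) = {$}
Therefore, FOLLOW(P) = {$, 1}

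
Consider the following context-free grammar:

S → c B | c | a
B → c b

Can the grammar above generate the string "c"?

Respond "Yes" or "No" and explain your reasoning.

Yes - a valid derivation exists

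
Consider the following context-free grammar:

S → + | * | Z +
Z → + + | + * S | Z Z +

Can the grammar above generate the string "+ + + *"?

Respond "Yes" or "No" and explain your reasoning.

No - no valid derivation exists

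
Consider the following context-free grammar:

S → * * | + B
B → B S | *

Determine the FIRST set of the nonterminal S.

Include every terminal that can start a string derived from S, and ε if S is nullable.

We compute FIRST(S) using the standard algorithm.
FIRST(B) = {*}
FIRST(S) = {*, +}
Therefore, FIRST(S) = {*, +}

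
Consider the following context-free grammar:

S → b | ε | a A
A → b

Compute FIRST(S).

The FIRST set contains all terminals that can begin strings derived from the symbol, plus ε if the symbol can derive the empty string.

We compute FIRST(S) using the standard algorithm.
FIRST(A) = {b}
FIRST(S) = {a, b, ε}
Therefore, FIRST(S) = {a, b, ε}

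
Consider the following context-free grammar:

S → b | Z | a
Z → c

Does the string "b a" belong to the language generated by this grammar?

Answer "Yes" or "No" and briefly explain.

No - no valid derivation exists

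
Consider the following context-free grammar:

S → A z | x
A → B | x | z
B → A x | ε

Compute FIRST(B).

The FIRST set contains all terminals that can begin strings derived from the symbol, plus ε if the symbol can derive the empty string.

We compute FIRST(B) using the standard algorithm.
FIRST(A) = {x, z, ε}
FIRST(B) = {x, z, ε}
FIRST(S) = {x, z}
Therefore, FIRST(B) = {x, z, ε}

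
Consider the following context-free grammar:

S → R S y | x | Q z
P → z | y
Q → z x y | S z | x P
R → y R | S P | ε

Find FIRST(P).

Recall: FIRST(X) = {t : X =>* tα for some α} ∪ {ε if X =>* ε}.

We compute FIRST(P) using the standard algorithm.
FIRST(P) = {y, z}
FIRST(Q) = {x, y, z}
FIRST(R) = {x, y, z, ε}
FIRST(S) = {x, y, z}
Therefore, FIRST(P) = {y, z}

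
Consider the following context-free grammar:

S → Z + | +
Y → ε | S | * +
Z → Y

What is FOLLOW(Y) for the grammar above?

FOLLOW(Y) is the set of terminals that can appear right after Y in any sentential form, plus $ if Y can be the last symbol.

We compute FOLLOW(Y) using the standard algorithm.
FOLLOW(S) starts with {$}.
FIRST(S) = {*, +}
FIRST(Y) = {*, +, ε}
FIRST(Z) = {*, +, ε}
FOLLOW(S) = {$, +}
FOLLOW(Y) = {+}
FOLLOW(Z) = {+}
Therefore, FOLLOW(Y) = {+}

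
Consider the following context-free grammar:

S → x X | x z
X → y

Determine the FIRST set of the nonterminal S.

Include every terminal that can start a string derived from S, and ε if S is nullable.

We compute FIRST(S) using the standard algorithm.
FIRST(S) = {x}
FIRST(X) = {y}
Therefore, FIRST(S) = {x}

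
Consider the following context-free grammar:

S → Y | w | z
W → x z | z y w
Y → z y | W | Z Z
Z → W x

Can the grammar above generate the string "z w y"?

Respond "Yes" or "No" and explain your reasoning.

No - no valid derivation exists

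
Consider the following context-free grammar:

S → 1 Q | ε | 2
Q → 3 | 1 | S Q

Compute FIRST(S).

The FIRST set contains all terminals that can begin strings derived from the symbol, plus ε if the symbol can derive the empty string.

We compute FIRST(S) using the standard algorithm.
FIRST(Q) = {1, 2, 3}
FIRST(S) = {1, 2, ε}
Therefore, FIRST(S) = {1, 2, ε}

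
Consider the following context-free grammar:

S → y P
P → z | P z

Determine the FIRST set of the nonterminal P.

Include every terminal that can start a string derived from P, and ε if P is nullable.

We compute FIRST(P) using the standard algorithm.
FIRST(P) = {z}
FIRST(S) = {y}
Therefore, FIRST(P) = {z}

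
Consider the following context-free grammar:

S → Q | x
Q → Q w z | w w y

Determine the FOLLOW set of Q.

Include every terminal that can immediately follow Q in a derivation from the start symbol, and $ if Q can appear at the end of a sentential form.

We compute FOLLOW(Q) using the standard algorithm.
FOLLOW(S) starts with {$}.
FIRST(Q) = {w}
FIRST(S) = {w, x}
FOLLOW(Q) = {$, w}
FOLLOW(S) = {$}
Therefore, FOLLOW(Q) = {$, w}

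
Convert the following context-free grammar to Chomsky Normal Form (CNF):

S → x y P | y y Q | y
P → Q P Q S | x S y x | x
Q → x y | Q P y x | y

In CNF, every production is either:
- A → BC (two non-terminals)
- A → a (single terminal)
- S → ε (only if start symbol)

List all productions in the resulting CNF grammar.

TX → x; TY → y; S → y; P → x; Q → y; S → TX X0; X0 → TY P; S → TY X1; X1 → TY Q; P → Q X2; X2 → P X3; X3 → Q S; P → TX X4; X4 → S X5; X5 → TY TX; Q → TX TY; Q → Q X6; X6 → P X7; X7 → TY TX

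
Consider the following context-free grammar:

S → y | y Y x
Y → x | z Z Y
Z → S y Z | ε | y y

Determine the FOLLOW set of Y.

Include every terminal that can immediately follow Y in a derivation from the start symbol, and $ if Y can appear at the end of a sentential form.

We compute FOLLOW(Y) using the standard algorithm.
FOLLOW(S) starts with {$}.
FIRST(S) = {y}
FIRST(Y) = {x, z}
FIRST(Z) = {y, ε}
FOLLOW(S) = {$, y}
FOLLOW(Y) = {x}
FOLLOW(Z) = {x, z}
Therefore, FOLLOW(Y) = {x}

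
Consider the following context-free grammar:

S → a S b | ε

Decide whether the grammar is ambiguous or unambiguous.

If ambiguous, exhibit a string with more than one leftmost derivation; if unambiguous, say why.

Unambiguous - every string in the language has a unique leftmost derivation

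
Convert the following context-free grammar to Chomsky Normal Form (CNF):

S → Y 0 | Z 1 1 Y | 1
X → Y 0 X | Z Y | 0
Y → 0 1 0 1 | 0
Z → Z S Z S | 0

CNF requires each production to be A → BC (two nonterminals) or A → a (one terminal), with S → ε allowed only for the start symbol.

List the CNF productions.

T0 → 0; T1 → 1; S → 1; X → 0; Y → 0; Z → 0; S → Y T0; S → Z X0; X0 → T1 X1; X1 → T1 Y; X → Y X2; X2 → T0 X; X → Z Y; Y → T0 X3; X3 → T1 X4; X4 → T0 T1; Z → Z X5; X5 → S X6; X6 → Z S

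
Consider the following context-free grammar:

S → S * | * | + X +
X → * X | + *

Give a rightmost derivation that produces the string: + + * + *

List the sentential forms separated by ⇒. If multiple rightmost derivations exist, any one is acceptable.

S ⇒ S * ⇒ + X + * ⇒ + + * + *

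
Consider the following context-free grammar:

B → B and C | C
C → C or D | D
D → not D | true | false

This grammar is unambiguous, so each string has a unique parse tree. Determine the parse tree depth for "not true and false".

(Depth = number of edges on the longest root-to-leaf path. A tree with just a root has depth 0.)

5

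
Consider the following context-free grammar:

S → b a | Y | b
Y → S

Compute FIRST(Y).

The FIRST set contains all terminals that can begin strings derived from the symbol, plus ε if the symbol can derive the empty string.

We compute FIRST(Y) using the standard algorithm.
FIRST(S) = {b}
FIRST(Y) = {b}
Therefore, FIRST(Y) = {b}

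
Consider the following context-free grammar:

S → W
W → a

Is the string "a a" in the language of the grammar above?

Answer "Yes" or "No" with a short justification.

No - no valid derivation exists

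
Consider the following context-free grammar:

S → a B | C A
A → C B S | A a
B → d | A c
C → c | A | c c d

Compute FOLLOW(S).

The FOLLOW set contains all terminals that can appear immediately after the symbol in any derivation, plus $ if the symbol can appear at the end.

We compute FOLLOW(S) using the standard algorithm.
FOLLOW(S) starts with {$}.
FIRST(A) = {c}
FIRST(B) = {c, d}
FIRST(C) = {c}
FIRST(S) = {a, c}
FOLLOW(A) = {$, a, c, d}
FOLLOW(B) = {$, a, c, d}
FOLLOW(C) = {c, d}
FOLLOW(S) = {$, a, c, d}
Therefore, FOLLOW(S) = {$, a, c, d}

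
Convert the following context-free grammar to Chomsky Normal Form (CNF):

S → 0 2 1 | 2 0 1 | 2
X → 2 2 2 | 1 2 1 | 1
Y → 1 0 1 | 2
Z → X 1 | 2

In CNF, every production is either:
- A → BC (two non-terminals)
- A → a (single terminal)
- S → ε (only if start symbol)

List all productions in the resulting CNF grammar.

T0 → 0; T2 → 2; T1 → 1; S → 2; X → 1; Y → 2; Z → 2; S → T0 X0; X0 → T2 T1; S → T2 X1; X1 → T0 T1; X → T2 X2; X2 → T2 T2; X → T1 X3; X3 → T2 T1; Y → T1 X4; X4 → T0 T1; Z → X T1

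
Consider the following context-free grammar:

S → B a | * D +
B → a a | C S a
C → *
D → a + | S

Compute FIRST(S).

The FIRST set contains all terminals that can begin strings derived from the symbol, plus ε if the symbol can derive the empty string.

We compute FIRST(S) using the standard algorithm.
FIRST(B) = {*, a}
FIRST(C) = {*}
FIRST(D) = {*, a}
FIRST(S) = {*, a}
Therefore, FIRST(S) = {*, a}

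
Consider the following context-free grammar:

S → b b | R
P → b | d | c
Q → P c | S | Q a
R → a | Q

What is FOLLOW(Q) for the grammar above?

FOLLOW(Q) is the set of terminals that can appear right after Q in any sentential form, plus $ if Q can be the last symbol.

We compute FOLLOW(Q) using the standard algorithm.
FOLLOW(S) starts with {$}.
FIRST(P) = {b, c, d}
FIRST(Q) = {a, b, c, d}
FIRST(R) = {a, b, c, d}
FIRST(S) = {a, b, c, d}
FOLLOW(P) = {c}
FOLLOW(Q) = {$, a}
FOLLOW(R) = {$, a}
FOLLOW(S) = {$, a}
Therefore, FOLLOW(Q) = {$, a}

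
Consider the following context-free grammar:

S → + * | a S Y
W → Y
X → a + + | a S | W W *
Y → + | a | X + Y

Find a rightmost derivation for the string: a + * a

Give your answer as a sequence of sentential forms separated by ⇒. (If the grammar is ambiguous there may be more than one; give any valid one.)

S ⇒ a S Y ⇒ a S a ⇒ a + * a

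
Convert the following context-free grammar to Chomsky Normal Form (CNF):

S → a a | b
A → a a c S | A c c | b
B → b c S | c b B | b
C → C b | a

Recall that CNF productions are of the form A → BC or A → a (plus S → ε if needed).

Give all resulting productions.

TA → a; S → b; TC → c; A → b; TB → b; B → b; C → a; S → TA TA; A → TA X0; X0 → TA X1; X1 → TC S; A → A X2; X2 → TC TC; B → TB X3; X3 → TC S; B → TC X4; X4 → TB B; C → C TB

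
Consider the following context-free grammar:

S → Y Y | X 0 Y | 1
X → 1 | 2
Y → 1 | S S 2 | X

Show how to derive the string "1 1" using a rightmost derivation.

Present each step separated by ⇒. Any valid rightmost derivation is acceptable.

S ⇒ Y Y ⇒ Y 1 ⇒ 1 1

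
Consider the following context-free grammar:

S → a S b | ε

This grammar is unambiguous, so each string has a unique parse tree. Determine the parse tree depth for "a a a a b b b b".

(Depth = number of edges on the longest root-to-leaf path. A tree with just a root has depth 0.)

5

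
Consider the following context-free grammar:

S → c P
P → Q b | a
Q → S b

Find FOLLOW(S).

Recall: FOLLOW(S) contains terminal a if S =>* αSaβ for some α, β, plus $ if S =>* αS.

We compute FOLLOW(S) using the standard algorithm.
FOLLOW(S) starts with {$}.
FIRST(P) = {a, c}
FIRST(Q) = {c}
FIRST(S) = {c}
FOLLOW(P) = {$, b}
FOLLOW(Q) = {b}
FOLLOW(S) = {$, b}
Therefore, FOLLOW(S) = {$, b}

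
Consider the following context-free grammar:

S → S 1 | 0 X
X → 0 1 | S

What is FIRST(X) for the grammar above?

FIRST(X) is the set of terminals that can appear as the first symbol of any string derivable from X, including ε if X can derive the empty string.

We compute FIRST(X) using the standard algorithm.
FIRST(S) = {0}
FIRST(X) = {0}
Therefore, FIRST(X) = {0}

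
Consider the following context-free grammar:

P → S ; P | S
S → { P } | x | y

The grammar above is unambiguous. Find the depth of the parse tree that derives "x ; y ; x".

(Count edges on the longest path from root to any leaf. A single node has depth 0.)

4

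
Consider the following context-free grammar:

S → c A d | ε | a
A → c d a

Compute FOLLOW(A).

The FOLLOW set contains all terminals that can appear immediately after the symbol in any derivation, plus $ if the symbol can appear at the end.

We compute FOLLOW(A) using the standard algorithm.
FOLLOW(S) starts with {$}.
FIRST(A) = {c}
FIRST(S) = {a, c, ε}
FOLLOW(A) = {d}
FOLLOW(S) = {$}
Therefore, FOLLOW(A) = {d}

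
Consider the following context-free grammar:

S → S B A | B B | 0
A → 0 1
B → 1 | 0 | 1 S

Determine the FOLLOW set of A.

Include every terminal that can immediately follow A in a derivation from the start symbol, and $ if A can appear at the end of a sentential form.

We compute FOLLOW(A) using the standard algorithm.
FOLLOW(S) starts with {$}.
FIRST(A) = {0}
FIRST(B) = {0, 1}
FIRST(S) = {0, 1}
FOLLOW(A) = {$, 0, 1}
FOLLOW(B) = {$, 0, 1}
FOLLOW(S) = {$, 0, 1}
Therefore, FOLLOW(A) = {$, 0, 1}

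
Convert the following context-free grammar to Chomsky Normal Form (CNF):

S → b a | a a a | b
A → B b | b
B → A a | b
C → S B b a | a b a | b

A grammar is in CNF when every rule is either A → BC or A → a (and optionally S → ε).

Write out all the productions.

TB → b; TA → a; S → b; A → b; B → b; C → b; S → TB TA; S → TA X0; X0 → TA TA; A → B TB; B → A TA; C → S X1; X1 → B X2; X2 → TB TA; C → TA X3; X3 → TB TA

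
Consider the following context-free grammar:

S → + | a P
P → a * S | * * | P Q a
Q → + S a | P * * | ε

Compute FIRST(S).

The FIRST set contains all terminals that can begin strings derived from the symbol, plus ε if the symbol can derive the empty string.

We compute FIRST(S) using the standard algorithm.
FIRST(P) = {*, a}
FIRST(Q) = {*, +, a, ε}
FIRST(S) = {+, a}
Therefore, FIRST(S) = {+, a}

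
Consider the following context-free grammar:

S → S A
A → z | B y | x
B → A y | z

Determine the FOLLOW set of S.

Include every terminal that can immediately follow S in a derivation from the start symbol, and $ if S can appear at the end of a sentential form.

We compute FOLLOW(S) using the standard algorithm.
FOLLOW(S) starts with {$}.
FIRST(A) = {x, z}
FIRST(B) = {x, z}
FIRST(S) = {}
FOLLOW(A) = {$, x, y, z}
FOLLOW(B) = {y}
FOLLOW(S) = {$, x, z}
Therefore, FOLLOW(S) = {$, x, z}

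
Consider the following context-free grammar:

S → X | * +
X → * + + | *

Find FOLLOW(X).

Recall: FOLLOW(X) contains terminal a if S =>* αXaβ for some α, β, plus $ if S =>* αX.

We compute FOLLOW(X) using the standard algorithm.
FOLLOW(S) starts with {$}.
FIRST(S) = {*}
FIRST(X) = {*}
FOLLOW(S) = {$}
FOLLOW(X) = {$}
Therefore, FOLLOW(X) = {$}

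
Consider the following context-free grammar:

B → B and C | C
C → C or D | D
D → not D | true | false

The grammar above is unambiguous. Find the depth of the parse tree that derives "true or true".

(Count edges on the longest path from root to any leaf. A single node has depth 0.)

4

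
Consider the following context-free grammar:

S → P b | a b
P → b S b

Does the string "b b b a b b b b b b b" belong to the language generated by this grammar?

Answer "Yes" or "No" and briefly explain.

Yes - a valid derivation exists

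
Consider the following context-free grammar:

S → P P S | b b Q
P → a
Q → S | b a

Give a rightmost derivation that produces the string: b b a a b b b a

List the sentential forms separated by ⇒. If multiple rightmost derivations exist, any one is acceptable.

S ⇒ b b Q ⇒ b b S ⇒ b b P P S ⇒ b b P P b b Q ⇒ b b P P b b b a ⇒ b b P a b b b a ⇒ b b a a b b b a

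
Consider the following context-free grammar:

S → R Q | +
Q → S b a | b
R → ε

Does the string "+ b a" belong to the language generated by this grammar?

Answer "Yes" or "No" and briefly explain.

Yes - a valid derivation exists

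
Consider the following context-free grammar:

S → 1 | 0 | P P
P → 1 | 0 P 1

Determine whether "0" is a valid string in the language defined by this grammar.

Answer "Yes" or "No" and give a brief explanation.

Yes - a valid derivation exists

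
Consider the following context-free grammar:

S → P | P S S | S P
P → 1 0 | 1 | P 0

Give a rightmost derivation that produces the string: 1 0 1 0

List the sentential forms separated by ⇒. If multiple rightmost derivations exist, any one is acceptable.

S ⇒ S P ⇒ S 1 0 ⇒ P 1 0 ⇒ 1 0 1 0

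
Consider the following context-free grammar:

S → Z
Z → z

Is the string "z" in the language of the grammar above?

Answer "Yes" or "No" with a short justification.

Yes - a valid derivation exists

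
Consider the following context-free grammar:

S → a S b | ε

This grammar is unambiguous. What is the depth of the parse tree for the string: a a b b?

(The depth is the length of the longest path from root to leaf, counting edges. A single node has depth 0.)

3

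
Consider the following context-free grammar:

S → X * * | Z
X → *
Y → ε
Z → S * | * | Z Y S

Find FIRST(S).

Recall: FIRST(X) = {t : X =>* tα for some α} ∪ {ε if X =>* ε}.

We compute FIRST(S) using the standard algorithm.
FIRST(S) = {*}
FIRST(X) = {*}
FIRST(Y) = {ε}
FIRST(Z) = {*}
Therefore, FIRST(S) = {*}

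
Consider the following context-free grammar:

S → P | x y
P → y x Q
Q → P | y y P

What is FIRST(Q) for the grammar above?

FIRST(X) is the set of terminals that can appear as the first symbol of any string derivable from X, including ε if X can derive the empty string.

We compute FIRST(Q) using the standard algorithm.
FIRST(P) = {y}
FIRST(Q) = {y}
FIRST(S) = {x, y}
Therefore, FIRST(Q) = {y}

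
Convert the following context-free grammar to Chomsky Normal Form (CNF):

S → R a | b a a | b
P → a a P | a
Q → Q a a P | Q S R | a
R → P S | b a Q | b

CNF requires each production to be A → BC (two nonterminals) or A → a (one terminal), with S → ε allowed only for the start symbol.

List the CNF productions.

TA → a; TB → b; S → b; P → a; Q → a; R → b; S → R TA; S → TB X0; X0 → TA TA; P → TA X1; X1 → TA P; Q → Q X2; X2 → TA X3; X3 → TA P; Q → Q X4; X4 → S R; R → P S; R → TB X5; X5 → TA Q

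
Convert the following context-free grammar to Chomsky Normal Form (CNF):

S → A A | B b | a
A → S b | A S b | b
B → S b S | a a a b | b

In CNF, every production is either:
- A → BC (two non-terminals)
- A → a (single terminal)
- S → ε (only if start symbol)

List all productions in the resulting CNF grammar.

TB → b; S → a; A → b; TA → a; B → b; S → A A; S → B TB; A → S TB; A → A X0; X0 → S TB; B → S X1; X1 → TB S; B → TA X2; X2 → TA X3; X3 → TA TB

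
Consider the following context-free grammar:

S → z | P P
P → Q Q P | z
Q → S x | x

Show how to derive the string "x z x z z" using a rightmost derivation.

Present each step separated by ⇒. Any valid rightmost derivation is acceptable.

S ⇒ P P ⇒ P z ⇒ Q Q P z ⇒ Q Q z z ⇒ Q S x z z ⇒ Q z x z z ⇒ x z x z z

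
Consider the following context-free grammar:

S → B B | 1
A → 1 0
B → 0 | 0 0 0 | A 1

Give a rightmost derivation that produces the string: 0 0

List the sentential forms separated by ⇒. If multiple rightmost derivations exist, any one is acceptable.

S ⇒ B B ⇒ B 0 ⇒ 0 0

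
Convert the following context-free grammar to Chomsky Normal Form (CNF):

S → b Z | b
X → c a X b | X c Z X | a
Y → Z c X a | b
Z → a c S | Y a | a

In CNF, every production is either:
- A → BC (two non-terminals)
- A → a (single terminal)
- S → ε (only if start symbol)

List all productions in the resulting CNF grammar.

TB → b; S → b; TC → c; TA → a; X → a; Y → b; Z → a; S → TB Z; X → TC X0; X0 → TA X1; X1 → X TB; X → X X2; X2 → TC X3; X3 → Z X; Y → Z X4; X4 → TC X5; X5 → X TA; Z → TA X6; X6 → TC S; Z → Y TA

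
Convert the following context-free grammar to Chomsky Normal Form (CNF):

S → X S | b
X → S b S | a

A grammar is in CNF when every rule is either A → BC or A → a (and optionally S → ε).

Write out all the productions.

S → b; TB → b; X → a; S → X S; X → S X0; X0 → TB S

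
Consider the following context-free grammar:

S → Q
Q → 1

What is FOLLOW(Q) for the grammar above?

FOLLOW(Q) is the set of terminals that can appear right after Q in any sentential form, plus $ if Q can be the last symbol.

We compute FOLLOW(Q) using the standard algorithm.
FOLLOW(S) starts with {$}.
FIRST(Q) = {1}
FIRST(S) = {1}
FOLLOW(Q) = {$}
FOLLOW(S) = {$}
Therefore, FOLLOW(Q) = {$}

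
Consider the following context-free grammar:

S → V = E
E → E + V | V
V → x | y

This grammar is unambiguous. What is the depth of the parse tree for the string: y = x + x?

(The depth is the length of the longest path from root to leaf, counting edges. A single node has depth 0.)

4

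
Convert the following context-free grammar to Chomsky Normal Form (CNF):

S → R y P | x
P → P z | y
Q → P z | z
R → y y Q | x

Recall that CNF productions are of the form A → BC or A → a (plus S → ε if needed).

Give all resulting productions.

TY → y; S → x; TZ → z; P → y; Q → z; R → x; S → R X0; X0 → TY P; P → P TZ; Q → P TZ; R → TY X1; X1 → TY Q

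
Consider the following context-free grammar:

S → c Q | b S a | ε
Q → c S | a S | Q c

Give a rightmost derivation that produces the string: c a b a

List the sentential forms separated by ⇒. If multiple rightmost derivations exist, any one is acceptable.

S ⇒ c Q ⇒ c a S ⇒ c a b S a ⇒ c a b a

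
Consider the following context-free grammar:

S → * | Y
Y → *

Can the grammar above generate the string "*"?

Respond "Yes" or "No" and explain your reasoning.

Yes - a valid derivation exists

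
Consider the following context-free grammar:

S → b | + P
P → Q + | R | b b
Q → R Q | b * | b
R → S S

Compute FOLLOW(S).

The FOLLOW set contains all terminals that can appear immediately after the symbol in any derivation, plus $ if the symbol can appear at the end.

We compute FOLLOW(S) using the standard algorithm.
FOLLOW(S) starts with {$}.
FIRST(P) = {+, b}
FIRST(Q) = {+, b}
FIRST(R) = {+, b}
FIRST(S) = {+, b}
FOLLOW(P) = {$, +, b}
FOLLOW(Q) = {+}
FOLLOW(R) = {$, +, b}
FOLLOW(S) = {$, +, b}
Therefore, FOLLOW(S) = {$, +, b}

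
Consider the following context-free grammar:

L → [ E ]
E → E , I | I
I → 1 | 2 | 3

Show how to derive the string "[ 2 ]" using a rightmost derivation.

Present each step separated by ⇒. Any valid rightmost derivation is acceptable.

L ⇒ [ E ] ⇒ [ I ] ⇒ [ 2 ]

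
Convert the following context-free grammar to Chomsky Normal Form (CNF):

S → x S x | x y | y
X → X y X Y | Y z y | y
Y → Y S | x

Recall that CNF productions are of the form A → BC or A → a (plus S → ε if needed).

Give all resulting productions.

TX → x; TY → y; S → y; TZ → z; X → y; Y → x; S → TX X0; X0 → S TX; S → TX TY; X → X X1; X1 → TY X2; X2 → X Y; X → Y X3; X3 → TZ TY; Y → Y S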